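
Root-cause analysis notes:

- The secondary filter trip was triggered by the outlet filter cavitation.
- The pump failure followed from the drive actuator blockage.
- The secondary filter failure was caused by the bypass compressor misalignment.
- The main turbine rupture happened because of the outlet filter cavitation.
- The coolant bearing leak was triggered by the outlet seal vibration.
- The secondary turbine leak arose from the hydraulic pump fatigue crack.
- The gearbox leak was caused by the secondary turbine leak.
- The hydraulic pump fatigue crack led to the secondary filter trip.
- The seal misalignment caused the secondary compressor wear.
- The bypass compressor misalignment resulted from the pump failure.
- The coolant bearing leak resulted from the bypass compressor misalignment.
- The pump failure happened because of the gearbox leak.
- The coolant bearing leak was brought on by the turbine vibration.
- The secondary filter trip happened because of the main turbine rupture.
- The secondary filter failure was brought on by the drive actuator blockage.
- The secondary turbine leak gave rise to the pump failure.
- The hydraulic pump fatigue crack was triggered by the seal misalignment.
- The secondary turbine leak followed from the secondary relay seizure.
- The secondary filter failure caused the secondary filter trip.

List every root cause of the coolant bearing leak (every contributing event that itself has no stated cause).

Tracing upstream from the coolant bearing leak: the coolant bearing leak ← the bypass compressor misalignment ← the pump failure ← the secondary turbine leak ← the hydraulic pump fatigue crack ← the seal misalignment.
A separate upstream branch: the coolant bearing leak ← the bypass compressor misalignment ← the pump failure ← the secondary turbine leak ← the secondary relay seizure.
A separate upstream branch: the coolant bearing leak ← the bypass compressor misalignment ← the pump failure ← the drive actuator blockage.
A separate upstream branch: the coolant bearing leak ← the turbine vibration.
A separate upstream branch: the coolant bearing leak ← the outlet seal vibration.
Each of those chain origins has no stated cause.

the drive actuator blockage, the outlet seal vibration, the seal misalignment, the secondary relay seizure, the turbine vibration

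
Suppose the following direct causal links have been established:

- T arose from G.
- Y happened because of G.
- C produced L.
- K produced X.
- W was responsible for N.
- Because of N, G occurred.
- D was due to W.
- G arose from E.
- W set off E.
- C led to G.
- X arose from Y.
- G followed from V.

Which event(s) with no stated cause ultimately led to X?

Tracing upstream from X: X ← Y ← G ← N ← W.
A separate upstream branch: X ← Y ← G ← V.
A separate upstream branch: X ← Y ← G ← C.
A separate upstream branch: X ← K.
Each of those chain origins has no stated cause.

C, K, V, W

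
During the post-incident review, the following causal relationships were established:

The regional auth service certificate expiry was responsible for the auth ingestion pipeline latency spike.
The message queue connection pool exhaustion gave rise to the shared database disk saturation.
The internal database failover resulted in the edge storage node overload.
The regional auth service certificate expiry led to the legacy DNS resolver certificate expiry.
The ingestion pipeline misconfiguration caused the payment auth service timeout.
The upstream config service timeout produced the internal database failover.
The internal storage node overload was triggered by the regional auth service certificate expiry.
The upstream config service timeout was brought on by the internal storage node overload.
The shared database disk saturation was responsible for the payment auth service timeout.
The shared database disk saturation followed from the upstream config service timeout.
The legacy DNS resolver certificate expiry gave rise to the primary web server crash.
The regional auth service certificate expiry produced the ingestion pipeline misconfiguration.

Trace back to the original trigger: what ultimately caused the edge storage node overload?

the regional auth service certificate expiry

Tracing upstream from the edge storage node overload: the edge storage node overload ← the internal database failover ← the upstream config service timeout ← the internal storage node overload ← the regional auth service certificate expiry.
The regional auth service certificate expiry has no stated cause, so it is the root.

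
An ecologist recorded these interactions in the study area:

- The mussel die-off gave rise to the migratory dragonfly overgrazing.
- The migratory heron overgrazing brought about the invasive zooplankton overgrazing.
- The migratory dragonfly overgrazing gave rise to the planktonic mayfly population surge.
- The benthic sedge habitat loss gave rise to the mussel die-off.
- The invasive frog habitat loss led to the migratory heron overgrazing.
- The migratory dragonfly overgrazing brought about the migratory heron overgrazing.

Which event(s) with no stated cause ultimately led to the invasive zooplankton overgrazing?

Tracing upstream from the invasive zooplankton overgrazing: the invasive zooplankton overgrazing ← the migratory heron overgrazing ← the migratory dragonfly overgrazing ← the mussel die-off ← the benthic sedge habitat loss.
A separate upstream branch: the invasive zooplankton overgrazing ← the migratory heron overgrazing ← the invasive frog habitat loss.
Each of those chain origins has no stated cause.

the benthic sedge habitat loss, the invasive frog habitat loss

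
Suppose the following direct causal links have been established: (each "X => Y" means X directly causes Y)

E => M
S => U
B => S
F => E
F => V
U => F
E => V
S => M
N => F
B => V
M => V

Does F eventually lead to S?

F leads to E, M, V; S is not among them.

No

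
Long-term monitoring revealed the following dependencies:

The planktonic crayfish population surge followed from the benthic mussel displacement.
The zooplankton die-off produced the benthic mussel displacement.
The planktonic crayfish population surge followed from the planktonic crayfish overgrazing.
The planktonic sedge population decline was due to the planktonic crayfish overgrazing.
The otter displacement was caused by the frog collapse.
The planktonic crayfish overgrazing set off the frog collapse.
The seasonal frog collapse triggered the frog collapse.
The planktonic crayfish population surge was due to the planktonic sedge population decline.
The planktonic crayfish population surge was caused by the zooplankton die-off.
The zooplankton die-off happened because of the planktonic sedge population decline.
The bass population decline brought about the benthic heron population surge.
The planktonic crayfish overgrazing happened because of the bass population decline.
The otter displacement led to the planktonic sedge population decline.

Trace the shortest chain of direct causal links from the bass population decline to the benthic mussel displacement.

the bass population decline → the planktonic crayfish overgrazing → the planktonic sedge population decline → the zooplankton die-off → the benthic mussel displacement

the bass population decline → the planktonic crayfish overgrazing
the planktonic crayfish overgrazing → the planktonic sedge population decline
the planktonic sedge population decline → the zooplankton die-off
the zooplankton die-off → the benthic mussel displacement
Length: 4 steps.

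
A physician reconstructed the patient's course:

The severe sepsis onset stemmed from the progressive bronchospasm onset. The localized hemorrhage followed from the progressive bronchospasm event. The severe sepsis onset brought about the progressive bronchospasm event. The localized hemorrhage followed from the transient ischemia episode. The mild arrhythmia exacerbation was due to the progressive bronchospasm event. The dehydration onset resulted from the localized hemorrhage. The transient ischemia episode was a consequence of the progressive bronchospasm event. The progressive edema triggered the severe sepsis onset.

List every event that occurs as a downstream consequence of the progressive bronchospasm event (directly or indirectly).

the dehydration onset, the localized hemorrhage, the mild arrhythmia exacerbation, the transient ischemia episode

Direct effects: the transient ischemia episode, the localized hemorrhage, the mild arrhythmia exacerbation.
2 steps out: the dehydration onset.
Not reachable from it: the progressive edema, the severe sepsis onset, the progressive bronchospasm onset.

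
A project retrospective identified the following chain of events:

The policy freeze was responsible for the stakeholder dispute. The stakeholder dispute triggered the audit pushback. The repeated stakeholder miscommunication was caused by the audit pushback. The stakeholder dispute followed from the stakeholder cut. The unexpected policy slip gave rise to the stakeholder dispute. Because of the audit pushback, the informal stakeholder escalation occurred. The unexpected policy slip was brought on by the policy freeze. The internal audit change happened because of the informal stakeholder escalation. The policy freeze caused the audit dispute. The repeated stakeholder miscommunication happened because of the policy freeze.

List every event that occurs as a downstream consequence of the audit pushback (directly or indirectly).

the informal stakeholder escalation, the internal audit change, the repeated stakeholder miscommunication

Direct effects: the informal stakeholder escalation, the repeated stakeholder miscommunication.
2 steps out: the internal audit change.
Not reachable from it: the policy freeze, the unexpected policy slip, the audit dispute, the stakeholder dispute, the stakeholder cut.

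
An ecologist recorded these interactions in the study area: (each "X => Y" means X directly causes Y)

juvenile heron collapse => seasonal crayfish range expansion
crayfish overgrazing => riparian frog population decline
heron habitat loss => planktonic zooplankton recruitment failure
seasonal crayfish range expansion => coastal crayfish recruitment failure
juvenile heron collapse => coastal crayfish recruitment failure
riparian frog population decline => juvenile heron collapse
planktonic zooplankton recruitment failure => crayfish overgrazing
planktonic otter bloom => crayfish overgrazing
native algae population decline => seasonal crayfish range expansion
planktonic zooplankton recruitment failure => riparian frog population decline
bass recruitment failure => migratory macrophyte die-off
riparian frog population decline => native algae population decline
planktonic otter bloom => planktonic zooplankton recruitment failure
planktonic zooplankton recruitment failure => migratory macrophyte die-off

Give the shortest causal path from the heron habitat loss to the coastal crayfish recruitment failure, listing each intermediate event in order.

the heron habitat loss → the planktonic zooplankton recruitment failure → the riparian frog population decline → the juvenile heron collapse → the coastal crayfish recruitment failure

the heron habitat loss → the planktonic zooplankton recruitment failure
the planktonic zooplankton recruitment failure → the riparian frog population decline
the riparian frog population decline → the juvenile heron collapse
the juvenile heron collapse → the coastal crayfish recruitment failure
Length: 4 steps.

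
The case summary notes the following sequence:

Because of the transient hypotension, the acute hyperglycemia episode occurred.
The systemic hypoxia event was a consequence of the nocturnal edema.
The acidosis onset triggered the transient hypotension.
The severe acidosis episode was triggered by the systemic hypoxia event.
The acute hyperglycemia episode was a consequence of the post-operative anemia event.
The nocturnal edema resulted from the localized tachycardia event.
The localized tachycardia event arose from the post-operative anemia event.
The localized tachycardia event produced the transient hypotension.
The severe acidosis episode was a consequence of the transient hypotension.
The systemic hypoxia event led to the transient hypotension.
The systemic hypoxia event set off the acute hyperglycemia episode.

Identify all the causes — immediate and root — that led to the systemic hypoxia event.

Immediate cause of the systemic hypoxia event: the nocturnal edema.
Further upstream: the post-operative anemia event, the localized tachycardia event.

the localized tachycardia event, the nocturnal edema, the post-operative anemia event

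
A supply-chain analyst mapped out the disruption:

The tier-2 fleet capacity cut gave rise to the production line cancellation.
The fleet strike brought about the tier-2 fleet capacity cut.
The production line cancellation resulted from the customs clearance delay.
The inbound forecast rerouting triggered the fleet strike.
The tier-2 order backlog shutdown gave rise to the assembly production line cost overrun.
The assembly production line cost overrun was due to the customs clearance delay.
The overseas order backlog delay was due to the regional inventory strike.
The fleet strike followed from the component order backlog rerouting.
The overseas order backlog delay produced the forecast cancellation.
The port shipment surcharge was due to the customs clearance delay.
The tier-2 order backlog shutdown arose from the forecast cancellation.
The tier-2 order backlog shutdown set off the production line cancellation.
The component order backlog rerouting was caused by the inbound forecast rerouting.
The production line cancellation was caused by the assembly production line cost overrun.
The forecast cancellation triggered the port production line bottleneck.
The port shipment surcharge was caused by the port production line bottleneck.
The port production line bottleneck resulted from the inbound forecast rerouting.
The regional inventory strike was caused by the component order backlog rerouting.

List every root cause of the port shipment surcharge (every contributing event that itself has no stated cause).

the customs clearance delay, the inbound forecast rerouting

Tracing upstream from the port shipment surcharge: the port shipment surcharge ← the port production line bottleneck ← the inbound forecast rerouting.
A separate upstream branch: the port shipment surcharge ← the customs clearance delay.
Each of those chain origins has no stated cause.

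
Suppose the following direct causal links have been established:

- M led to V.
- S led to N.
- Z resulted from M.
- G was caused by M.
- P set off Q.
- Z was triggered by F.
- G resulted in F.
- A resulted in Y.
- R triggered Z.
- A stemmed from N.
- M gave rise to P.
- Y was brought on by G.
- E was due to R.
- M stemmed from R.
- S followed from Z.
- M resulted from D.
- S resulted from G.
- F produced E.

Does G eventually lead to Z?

Yes

There is a causal chain: G → F → Z.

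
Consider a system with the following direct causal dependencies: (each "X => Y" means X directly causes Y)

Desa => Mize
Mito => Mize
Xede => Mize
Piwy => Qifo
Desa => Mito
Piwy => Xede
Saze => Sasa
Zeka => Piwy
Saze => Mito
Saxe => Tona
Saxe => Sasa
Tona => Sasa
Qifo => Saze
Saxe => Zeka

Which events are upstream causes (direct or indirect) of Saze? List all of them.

Piwy, Qifo, Saxe, Zeka

Immediate cause of Saze: Qifo.
Further upstream: Saxe, Zeka, Piwy.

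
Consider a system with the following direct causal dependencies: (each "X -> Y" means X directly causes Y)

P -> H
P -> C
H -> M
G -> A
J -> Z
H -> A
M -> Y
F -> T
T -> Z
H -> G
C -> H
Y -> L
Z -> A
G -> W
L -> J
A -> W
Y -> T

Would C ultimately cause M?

Yes

There is a causal chain: C → H → M.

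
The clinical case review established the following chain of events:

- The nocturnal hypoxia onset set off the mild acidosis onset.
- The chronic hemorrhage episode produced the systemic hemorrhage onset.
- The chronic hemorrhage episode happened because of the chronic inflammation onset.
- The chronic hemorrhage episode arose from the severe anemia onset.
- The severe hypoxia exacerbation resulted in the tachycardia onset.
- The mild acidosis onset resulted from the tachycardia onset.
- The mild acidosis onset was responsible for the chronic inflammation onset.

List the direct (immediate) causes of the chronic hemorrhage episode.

Upstream contributors include the severe hypoxia exacerbation, the nocturnal hypoxia onset, the tachycardia onset, the mild acidosis onset, but only the chronic inflammation onset, the severe anemia onset feed directly into the chronic hemorrhage episode.

the chronic inflammation onset, the severe anemia onset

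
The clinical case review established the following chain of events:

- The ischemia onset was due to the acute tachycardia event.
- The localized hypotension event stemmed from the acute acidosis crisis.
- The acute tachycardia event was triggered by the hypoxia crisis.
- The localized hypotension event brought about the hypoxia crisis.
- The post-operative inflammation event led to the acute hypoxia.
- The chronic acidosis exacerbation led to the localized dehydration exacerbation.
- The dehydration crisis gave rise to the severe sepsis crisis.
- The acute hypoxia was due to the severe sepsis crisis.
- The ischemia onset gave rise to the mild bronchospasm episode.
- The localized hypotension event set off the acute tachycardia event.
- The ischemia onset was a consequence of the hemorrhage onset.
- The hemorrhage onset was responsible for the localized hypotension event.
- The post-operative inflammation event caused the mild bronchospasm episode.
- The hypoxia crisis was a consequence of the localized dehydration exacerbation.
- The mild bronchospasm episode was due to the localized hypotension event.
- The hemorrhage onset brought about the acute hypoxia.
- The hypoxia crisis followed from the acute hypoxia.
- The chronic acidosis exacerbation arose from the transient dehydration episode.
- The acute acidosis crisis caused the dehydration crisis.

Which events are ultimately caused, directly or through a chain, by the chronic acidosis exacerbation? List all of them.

Direct effects: the localized dehydration exacerbation.
2 steps out: the hypoxia crisis.
3 steps out: the acute tachycardia event.
4 steps out: the ischemia onset.
5 steps out: the mild bronchospasm episode.
Not reachable from it: the acute acidosis crisis, the transient dehydration episode, the dehydration crisis, the post-operative inflammation event, the hemorrhage onset, the severe sepsis crisis, the acute hypoxia, the localized hypotension event.

the acute tachycardia event, the hypoxia crisis, the ischemia onset, the localized dehydration exacerbation, the mild bronchospasm episode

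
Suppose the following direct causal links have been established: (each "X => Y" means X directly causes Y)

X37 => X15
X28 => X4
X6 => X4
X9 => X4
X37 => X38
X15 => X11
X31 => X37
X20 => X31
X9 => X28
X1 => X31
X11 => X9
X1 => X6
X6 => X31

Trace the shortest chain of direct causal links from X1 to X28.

X1 → X31
X31 → X37
X37 → X15
X15 → X11
X11 → X9
X9 → X28
Length: 6 steps.

X1 → X31 → X37 → X15 → X11 → X9 → X28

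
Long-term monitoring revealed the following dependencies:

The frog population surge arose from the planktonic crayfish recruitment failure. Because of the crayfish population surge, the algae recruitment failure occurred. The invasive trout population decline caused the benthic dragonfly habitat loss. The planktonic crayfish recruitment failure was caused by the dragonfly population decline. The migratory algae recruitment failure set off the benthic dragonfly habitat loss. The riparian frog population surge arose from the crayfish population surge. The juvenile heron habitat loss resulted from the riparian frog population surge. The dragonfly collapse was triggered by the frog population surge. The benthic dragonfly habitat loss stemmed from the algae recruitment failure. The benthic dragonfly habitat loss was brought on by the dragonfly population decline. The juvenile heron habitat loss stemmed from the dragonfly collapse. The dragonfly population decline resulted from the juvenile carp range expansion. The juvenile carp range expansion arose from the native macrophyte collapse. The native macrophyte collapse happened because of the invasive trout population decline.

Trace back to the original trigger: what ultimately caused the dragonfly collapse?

Tracing upstream from the dragonfly collapse: the dragonfly collapse ← the frog population surge ← the planktonic crayfish recruitment failure ← the dragonfly population decline ← the juvenile carp range expansion ← the native macrophyte collapse ← the invasive trout population decline.
The invasive trout population decline has no stated cause, so it is the root.

the invasive trout population decline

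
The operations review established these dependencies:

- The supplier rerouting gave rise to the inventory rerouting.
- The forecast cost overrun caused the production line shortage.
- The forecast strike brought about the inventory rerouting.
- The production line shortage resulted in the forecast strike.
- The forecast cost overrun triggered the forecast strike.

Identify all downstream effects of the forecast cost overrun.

Direct effects: the production line shortage, the forecast strike.
2 steps out: the inventory rerouting.
Not reachable from it: the supplier rerouting.

the forecast strike, the inventory rerouting, the production line shortage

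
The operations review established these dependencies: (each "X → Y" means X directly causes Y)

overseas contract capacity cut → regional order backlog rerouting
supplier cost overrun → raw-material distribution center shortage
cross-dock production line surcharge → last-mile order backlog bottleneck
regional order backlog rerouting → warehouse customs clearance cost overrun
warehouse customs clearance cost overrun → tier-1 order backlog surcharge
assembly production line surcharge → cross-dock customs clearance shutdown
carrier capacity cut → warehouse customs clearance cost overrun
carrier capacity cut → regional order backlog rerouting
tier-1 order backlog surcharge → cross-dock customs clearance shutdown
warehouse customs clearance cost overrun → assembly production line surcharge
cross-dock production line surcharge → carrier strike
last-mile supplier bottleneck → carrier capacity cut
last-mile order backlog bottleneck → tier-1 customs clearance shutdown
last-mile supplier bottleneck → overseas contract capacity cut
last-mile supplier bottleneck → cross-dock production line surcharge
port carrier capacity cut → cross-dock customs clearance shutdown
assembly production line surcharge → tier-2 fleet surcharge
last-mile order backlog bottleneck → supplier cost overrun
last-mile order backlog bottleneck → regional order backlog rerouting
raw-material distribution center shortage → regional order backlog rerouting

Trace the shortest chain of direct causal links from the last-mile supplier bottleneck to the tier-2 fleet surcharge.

the last-mile supplier bottleneck → the carrier capacity cut → the warehouse customs clearance cost overrun → the assembly production line surcharge → the tier-2 fleet surcharge

the last-mile supplier bottleneck → the carrier capacity cut
the carrier capacity cut → the warehouse customs clearance cost overrun
the warehouse customs clearance cost overrun → the assembly production line surcharge
the assembly production line surcharge → the tier-2 fleet surcharge
Length: 4 steps.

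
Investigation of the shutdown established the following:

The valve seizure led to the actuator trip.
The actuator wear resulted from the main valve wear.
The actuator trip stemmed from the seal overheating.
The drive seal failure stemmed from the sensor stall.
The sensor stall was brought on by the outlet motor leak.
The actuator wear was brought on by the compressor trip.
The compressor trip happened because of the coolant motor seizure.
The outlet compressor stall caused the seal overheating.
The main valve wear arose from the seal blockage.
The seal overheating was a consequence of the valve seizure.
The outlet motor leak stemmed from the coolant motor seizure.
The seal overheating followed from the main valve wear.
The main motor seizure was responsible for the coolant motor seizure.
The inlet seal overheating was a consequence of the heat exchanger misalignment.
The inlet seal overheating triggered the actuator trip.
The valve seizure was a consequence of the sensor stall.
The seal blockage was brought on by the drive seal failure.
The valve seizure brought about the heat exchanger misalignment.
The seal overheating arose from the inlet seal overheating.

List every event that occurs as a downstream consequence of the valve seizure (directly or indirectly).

Direct effects: the heat exchanger misalignment, the seal overheating, the actuator trip.
2 steps out: the inlet seal overheating.
Not reachable from it: the main motor seizure, the coolant motor seizure, the compressor trip, the outlet motor leak, the sensor stall, the drive seal failure, the seal blockage, the main valve wear, the actuator wear, the outlet compressor stall.

the actuator trip, the heat exchanger misalignment, the inlet seal overheating, the seal overheating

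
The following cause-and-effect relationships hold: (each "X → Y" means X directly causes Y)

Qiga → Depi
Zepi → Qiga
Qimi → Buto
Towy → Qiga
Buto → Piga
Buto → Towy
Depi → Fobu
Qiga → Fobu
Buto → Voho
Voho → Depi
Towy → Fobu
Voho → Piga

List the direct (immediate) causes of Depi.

Qiga, Voho

Upstream contributors include Qimi, Buto, Zepi, Towy, but only Qiga, Voho feed directly into Depi.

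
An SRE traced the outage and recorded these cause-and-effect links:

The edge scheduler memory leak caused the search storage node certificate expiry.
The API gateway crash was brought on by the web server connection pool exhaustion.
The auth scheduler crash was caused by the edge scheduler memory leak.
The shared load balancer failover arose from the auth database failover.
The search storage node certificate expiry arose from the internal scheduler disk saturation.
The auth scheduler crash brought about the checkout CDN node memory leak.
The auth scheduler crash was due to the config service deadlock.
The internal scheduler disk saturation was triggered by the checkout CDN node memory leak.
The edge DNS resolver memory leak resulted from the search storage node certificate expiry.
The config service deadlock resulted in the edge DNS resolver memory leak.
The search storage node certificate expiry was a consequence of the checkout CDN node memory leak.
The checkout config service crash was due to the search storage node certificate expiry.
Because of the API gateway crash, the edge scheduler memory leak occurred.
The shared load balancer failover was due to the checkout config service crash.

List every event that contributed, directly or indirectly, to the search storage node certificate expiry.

Immediate causes of the search storage node certificate expiry: the edge scheduler memory leak, the checkout CDN node memory leak, the internal scheduler disk saturation.
Further upstream: the web server connection pool exhaustion, the config service deadlock, the API gateway crash, the auth scheduler crash.

the API gateway crash, the auth scheduler crash, the checkout CDN node memory leak, the config service deadlock, the edge scheduler memory leak, the internal scheduler disk saturation, the web server connection pool exhaustion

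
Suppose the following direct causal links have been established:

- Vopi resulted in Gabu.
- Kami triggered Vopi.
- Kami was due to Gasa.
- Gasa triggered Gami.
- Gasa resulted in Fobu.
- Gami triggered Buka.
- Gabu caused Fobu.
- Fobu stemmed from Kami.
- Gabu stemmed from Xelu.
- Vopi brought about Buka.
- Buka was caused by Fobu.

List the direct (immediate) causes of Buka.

Upstream contributors include Gasa, Kami, Gabu, Xelu, but only Fobu, Gami, Vopi feed directly into Buka.

Fobu, Gami, Vopi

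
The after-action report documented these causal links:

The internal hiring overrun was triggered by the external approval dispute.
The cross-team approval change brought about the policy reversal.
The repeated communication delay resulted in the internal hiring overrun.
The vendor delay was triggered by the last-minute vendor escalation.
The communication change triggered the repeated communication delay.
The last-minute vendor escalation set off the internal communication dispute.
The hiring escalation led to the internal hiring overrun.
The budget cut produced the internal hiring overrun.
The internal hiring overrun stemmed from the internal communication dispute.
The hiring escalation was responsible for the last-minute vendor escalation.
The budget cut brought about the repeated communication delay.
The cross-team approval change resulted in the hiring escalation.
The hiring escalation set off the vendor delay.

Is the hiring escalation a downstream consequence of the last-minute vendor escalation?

The last-minute vendor escalation leads to the vendor delay, the internal communication dispute, the internal hiring overrun; the hiring escalation is not among them.

No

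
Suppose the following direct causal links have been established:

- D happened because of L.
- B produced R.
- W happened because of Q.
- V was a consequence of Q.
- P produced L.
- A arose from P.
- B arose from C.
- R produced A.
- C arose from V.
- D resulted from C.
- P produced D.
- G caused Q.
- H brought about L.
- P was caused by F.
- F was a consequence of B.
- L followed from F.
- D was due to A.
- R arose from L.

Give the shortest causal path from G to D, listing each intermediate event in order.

G → Q
Q → V
V → C
C → D
Length: 4 steps.

G → Q → V → C → D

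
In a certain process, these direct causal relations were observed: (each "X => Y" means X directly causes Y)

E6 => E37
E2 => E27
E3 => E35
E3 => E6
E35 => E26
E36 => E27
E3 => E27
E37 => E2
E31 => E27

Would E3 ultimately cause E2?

There is a causal chain: E3 → E6 → E37 → E2.

Yes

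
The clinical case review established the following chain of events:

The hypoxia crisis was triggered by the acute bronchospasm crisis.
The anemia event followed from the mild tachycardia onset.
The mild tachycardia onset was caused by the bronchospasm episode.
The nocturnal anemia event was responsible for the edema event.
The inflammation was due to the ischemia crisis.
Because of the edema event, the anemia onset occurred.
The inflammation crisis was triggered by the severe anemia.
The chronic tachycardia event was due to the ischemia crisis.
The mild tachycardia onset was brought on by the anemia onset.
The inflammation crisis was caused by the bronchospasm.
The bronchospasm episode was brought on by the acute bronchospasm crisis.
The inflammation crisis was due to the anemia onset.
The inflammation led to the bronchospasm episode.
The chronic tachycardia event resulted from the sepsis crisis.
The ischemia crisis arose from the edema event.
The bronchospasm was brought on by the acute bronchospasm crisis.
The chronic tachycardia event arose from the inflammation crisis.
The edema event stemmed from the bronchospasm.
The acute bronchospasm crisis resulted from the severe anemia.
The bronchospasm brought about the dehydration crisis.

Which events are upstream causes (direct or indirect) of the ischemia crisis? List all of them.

Immediate cause of the ischemia crisis: the edema event.
Further upstream: the severe anemia, the acute bronchospasm crisis, the nocturnal anemia event, the bronchospasm.

the acute bronchospasm crisis, the bronchospasm, the edema event, the nocturnal anemia event, the severe anemia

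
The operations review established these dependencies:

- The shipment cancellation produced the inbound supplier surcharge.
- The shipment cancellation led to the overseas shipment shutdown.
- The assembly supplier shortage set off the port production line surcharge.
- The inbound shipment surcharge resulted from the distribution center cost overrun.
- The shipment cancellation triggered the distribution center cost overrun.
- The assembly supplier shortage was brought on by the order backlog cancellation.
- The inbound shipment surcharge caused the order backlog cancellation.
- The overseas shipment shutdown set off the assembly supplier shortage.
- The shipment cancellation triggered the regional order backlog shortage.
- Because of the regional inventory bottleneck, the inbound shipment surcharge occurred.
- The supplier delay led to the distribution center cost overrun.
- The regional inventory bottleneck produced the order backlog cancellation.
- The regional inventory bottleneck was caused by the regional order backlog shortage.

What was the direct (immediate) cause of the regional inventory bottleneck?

Upstream contributors include the shipment cancellation, but only the regional order backlog shortage feeds directly into the regional inventory bottleneck.

the regional order backlog shortage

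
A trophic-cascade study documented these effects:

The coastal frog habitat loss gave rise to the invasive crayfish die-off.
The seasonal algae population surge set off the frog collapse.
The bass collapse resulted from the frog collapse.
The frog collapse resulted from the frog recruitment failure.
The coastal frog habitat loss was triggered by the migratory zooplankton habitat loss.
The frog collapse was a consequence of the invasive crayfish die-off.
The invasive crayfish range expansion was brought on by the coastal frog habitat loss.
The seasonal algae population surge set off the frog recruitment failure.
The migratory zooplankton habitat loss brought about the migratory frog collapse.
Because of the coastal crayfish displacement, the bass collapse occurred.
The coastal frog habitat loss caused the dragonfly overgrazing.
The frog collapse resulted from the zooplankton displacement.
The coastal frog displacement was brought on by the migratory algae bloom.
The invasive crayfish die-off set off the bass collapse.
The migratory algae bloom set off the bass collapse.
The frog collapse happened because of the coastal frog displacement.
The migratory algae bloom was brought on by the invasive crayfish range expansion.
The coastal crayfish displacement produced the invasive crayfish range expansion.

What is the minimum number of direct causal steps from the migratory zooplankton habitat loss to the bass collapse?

Shortest chain: the migratory zooplankton habitat loss → the coastal frog habitat loss → the invasive crayfish die-off → the bass collapse.

3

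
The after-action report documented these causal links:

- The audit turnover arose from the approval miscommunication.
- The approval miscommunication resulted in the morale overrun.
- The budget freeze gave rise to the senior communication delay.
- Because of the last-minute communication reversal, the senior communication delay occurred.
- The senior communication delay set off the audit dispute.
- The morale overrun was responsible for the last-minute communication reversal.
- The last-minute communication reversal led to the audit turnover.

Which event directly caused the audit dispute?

Upstream contributors include the approval miscommunication, the morale overrun, the last-minute communication reversal, the budget freeze, but only the senior communication delay feeds directly into the audit dispute.

the senior communication delay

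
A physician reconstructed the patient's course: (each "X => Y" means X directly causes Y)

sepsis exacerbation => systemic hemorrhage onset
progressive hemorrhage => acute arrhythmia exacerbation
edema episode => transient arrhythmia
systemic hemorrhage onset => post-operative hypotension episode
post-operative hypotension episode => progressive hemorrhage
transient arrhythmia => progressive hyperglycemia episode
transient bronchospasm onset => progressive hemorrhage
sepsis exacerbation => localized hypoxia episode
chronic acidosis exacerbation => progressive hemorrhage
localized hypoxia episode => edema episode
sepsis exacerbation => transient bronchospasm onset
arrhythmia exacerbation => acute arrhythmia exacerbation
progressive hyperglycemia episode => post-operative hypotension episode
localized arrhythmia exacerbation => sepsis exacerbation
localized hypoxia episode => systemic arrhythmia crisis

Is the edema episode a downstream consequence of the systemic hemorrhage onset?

No

The systemic hemorrhage onset leads to the post-operative hypotension episode, the progressive hemorrhage, the acute arrhythmia exacerbation; the edema episode is not among them.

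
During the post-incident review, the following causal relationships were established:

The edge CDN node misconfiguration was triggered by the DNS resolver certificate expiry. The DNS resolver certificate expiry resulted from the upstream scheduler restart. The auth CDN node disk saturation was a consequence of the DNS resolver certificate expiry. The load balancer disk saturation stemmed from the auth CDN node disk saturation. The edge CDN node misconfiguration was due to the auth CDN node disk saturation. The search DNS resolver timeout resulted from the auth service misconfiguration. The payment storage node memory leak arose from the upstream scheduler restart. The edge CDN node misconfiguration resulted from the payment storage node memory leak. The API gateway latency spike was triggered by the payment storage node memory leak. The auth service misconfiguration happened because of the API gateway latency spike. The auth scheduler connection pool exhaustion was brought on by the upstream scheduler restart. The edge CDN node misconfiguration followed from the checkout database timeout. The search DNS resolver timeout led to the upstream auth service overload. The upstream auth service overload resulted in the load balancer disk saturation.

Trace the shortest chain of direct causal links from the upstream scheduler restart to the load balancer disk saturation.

the upstream scheduler restart → the DNS resolver certificate expiry
the DNS resolver certificate expiry → the auth CDN node disk saturation
the auth CDN node disk saturation → the load balancer disk saturation
Length: 3 steps.

the upstream scheduler restart → the DNS resolver certificate expiry → the auth CDN node disk saturation → the load balancer disk saturation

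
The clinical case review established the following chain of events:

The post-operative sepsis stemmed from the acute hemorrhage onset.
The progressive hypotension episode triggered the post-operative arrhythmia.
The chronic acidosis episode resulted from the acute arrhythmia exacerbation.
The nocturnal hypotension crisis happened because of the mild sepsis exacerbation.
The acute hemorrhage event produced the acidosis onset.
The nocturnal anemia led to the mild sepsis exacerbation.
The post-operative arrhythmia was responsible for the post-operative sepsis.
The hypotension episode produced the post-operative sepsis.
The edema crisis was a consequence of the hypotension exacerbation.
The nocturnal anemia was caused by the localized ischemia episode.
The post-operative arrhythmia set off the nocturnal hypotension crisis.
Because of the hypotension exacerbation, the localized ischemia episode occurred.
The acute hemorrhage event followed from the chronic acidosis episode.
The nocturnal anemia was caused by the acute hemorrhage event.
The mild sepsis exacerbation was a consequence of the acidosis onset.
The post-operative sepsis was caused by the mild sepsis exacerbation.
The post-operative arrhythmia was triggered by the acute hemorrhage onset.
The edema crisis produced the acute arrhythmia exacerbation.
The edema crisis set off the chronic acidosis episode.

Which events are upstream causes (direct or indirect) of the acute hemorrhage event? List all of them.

Immediate cause of the acute hemorrhage event: the chronic acidosis episode.
Further upstream: the hypotension exacerbation, the edema crisis, the acute arrhythmia exacerbation.

the acute arrhythmia exacerbation, the chronic acidosis episode, the edema crisis, the hypotension exacerbation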